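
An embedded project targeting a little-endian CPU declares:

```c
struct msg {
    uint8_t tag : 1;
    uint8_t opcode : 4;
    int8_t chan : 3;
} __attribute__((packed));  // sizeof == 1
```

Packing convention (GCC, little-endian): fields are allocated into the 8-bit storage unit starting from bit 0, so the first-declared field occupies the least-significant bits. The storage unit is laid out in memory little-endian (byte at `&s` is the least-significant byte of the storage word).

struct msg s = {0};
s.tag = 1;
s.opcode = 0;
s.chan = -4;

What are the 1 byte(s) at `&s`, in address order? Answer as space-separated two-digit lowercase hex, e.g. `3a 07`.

81

[0+:1] tag=1 & 0x1 = 0x1; word=0x01
[1+:4] opcode=0 & 0xf = 0x0; word=0x01
[5+:3] chan=-4 & 0x7 = 0x4; word=0x81
word = 0x81 → little-endian bytes:
  [0]=0x81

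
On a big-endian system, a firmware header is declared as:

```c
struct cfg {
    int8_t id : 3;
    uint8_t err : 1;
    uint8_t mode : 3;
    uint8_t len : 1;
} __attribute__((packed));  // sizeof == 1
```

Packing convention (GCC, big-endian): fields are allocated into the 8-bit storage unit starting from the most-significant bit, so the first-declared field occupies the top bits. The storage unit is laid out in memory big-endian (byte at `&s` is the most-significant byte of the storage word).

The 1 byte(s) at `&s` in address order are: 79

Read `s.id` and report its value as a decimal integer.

3

[0]=0x79 (big-endian) → word 0x79
id:3 @ bit 5 → (0x79>>5)&0x7 = 0x3  ←
err:1 @ bit 4 → (0x79>>4)&0x1 = 0x1
mode:3 @ bit 1 → (0x79>>1)&0x7 = 0x4
len:1 @ bit 0 → (0x79>>0)&0x1 = 0x1
id signed 3b, MSB=0: value = 3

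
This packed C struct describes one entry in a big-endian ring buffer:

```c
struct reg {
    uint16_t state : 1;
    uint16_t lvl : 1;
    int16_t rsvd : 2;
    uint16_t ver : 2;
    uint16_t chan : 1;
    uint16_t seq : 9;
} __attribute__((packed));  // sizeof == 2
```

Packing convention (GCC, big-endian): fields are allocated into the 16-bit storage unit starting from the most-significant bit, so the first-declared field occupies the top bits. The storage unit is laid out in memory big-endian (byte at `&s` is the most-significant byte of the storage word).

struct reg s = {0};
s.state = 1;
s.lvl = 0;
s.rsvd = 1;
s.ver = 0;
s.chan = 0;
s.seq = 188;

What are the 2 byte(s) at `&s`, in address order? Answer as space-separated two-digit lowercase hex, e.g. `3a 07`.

[15+:1] state=1 & 0x1 = 0x1; word=0x8000
[14+:1] lvl=0 & 0x1 = 0x0; word=0x8000
[12+:2] rsvd=1 & 0x3 = 0x1; word=0x9000
[10+:2] ver=0 & 0x3 = 0x0; word=0x9000
[9+:1] chan=0 & 0x1 = 0x0; word=0x9000
[0+:9] seq=188 & 0x1ff = 0xbc; word=0x90bc
word = 0x90bc → big-endian bytes:
  [0]=0x90  [1]=0xbc

90 bc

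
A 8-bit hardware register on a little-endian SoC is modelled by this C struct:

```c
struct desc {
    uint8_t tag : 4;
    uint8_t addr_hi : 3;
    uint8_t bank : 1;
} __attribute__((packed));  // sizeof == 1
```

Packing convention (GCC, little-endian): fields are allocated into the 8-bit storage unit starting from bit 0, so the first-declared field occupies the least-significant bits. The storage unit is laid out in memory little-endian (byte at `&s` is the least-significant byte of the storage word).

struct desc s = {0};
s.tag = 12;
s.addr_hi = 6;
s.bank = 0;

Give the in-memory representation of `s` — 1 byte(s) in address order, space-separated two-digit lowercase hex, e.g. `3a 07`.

6c

[0+:4] tag=12 & 0xf = 0xc; word=0x0c
[4+:3] addr_hi=6 & 0x7 = 0x6; word=0x6c
[7+:1] bank=0 & 0x1 = 0x0; word=0x6c
word = 0x6c → little-endian bytes:
  [0]=0x6c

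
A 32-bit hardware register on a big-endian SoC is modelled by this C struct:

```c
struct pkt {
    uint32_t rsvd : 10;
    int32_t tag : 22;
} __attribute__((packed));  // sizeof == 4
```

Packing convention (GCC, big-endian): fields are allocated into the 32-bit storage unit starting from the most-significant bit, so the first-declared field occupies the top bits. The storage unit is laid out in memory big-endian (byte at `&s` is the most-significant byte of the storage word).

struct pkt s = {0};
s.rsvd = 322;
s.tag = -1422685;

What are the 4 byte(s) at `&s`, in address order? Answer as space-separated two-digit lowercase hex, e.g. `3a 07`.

[22+:10] rsvd=322 & 0x3ff = 0x142; word=0x50800000
[0+:22] tag=-1422685 & 0x3fffff = 0x2a4aa3; word=0x50aa4aa3
word = 0x50aa4aa3 → big-endian bytes:
  [0]=0x50  [1]=0xaa  [2]=0x4a  [3]=0xa3

50 aa 4a a3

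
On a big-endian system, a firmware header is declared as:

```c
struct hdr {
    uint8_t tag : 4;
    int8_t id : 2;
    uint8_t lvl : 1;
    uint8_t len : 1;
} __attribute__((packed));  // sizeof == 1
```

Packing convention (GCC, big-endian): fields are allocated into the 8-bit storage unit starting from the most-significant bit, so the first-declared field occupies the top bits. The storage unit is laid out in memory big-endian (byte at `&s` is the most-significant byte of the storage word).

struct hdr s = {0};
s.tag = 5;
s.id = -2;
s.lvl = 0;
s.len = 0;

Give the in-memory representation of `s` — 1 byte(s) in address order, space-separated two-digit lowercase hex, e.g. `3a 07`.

58

[4+:4] tag=5 & 0xf = 0x5; word=0x50
[2+:2] id=-2 & 0x3 = 0x2; word=0x58
[1+:1] lvl=0 & 0x1 = 0x0; word=0x58
[0+:1] len=0 & 0x1 = 0x0; word=0x58
word = 0x58 → big-endian bytes:
  [0]=0x58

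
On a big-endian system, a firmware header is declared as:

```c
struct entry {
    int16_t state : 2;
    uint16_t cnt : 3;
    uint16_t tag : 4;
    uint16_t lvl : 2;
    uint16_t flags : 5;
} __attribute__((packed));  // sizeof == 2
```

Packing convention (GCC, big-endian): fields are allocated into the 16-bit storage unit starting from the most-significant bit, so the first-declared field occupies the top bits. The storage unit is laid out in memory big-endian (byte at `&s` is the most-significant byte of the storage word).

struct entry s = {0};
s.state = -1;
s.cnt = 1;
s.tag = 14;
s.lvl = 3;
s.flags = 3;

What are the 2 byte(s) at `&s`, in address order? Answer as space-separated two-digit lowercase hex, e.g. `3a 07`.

cf 63

state (2b) val=-1 bits=0x3 at bit 14: 0xc000
cnt (3b) val=1 bits=0x1 at bit 11: 0xc800
tag (4b) val=14 bits=0xe at bit 7: 0xcf00
lvl (2b) val=3 bits=0x3 at bit 5: 0xcf60
flags (5b) val=3 bits=0x3 at bit 0: 0xcf63
word = 0xcf63 → big-endian bytes:
  [0]=0xcf  [1]=0x63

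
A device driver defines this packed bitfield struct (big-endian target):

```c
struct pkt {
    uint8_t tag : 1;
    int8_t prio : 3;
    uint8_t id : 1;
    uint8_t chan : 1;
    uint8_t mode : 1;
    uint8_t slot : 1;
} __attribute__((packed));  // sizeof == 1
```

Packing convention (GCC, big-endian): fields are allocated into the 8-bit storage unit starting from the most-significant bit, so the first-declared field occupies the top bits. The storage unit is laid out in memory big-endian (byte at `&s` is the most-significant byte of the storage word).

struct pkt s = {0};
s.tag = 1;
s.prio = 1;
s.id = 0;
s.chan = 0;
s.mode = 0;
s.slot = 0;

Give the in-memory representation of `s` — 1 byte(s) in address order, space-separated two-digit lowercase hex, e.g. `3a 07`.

tag (1b) val=1 bits=0x1 at bit 7: 0x80
prio (3b) val=1 bits=0x1 at bit 4: 0x90
id (1b) val=0 bits=0x0 at bit 3: 0x90
chan (1b) val=0 bits=0x0 at bit 2: 0x90
mode (1b) val=0 bits=0x0 at bit 1: 0x90
slot (1b) val=0 bits=0x0 at bit 0: 0x90
word = 0x90 → big-endian bytes:
  [0]=0x90

90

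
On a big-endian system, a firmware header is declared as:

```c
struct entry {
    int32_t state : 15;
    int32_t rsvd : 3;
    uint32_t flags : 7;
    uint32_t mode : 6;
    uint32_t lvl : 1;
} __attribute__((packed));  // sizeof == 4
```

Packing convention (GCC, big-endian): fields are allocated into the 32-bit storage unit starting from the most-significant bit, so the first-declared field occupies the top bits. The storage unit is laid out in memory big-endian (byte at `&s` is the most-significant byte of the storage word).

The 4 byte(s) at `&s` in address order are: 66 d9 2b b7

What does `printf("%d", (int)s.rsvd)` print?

-4

[0]=0x66 [1]=0xd9 [2]=0x2b [3]=0xb7 (big-endian) → word 0x66d92bb7
state [17+:15] = (word>>17) & 0x7fff = 13164
rsvd [14+:3] = (word>>14) & 0x7 = 4  ←
flags [7+:7] = (word>>7) & 0x7f = 87
mode [1+:6] = (word>>1) & 0x3f = 27
lvl [0+:1] = (word>>0) & 0x1 = 1
rsvd signed 3b, MSB=1: 4 - 8 = -4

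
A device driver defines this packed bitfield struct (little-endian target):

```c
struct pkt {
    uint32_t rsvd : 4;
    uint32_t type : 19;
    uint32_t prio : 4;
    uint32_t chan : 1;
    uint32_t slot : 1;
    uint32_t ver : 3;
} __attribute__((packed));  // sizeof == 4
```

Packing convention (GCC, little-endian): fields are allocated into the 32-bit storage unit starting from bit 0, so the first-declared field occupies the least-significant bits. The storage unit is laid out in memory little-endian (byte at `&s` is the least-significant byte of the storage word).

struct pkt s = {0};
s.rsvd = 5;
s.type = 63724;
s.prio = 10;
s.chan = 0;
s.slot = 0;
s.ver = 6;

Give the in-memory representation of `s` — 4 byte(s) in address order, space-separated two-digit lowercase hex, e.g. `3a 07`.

rsvd (4b) val=5 bits=0x5 at bit 0: 0x00000005
type (19b) val=63724 bits=0xf8ec at bit 4: 0x000f8ec5
prio (4b) val=10 bits=0xa at bit 23: 0x050f8ec5
chan (1b) val=0 bits=0x0 at bit 27: 0x050f8ec5
slot (1b) val=0 bits=0x0 at bit 28: 0x050f8ec5
ver (3b) val=6 bits=0x6 at bit 29: 0xc50f8ec5
word = 0xc50f8ec5 → little-endian bytes:
  [0]=0xc5  [1]=0x8e  [2]=0x0f  [3]=0xc5

c5 8e 0f c5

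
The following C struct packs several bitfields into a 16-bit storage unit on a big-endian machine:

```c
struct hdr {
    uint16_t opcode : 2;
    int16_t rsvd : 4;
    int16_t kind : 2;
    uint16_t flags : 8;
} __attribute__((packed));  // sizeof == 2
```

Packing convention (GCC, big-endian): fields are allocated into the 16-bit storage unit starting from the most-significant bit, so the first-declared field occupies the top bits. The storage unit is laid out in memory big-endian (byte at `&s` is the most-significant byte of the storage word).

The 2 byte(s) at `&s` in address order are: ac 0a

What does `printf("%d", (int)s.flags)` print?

10

[0]=0xac [1]=0x0a (big-endian) → word 0xac0a
opcode:2 @ bit 14 → (0xac0a>>14)&0x3 = 0x2
rsvd:4 @ bit 10 → (0xac0a>>10)&0xf = 0xb
kind:2 @ bit 8 → (0xac0a>>8)&0x3 = 0x0
flags:8 @ bit 0 → (0xac0a>>0)&0xff = 0xa  ←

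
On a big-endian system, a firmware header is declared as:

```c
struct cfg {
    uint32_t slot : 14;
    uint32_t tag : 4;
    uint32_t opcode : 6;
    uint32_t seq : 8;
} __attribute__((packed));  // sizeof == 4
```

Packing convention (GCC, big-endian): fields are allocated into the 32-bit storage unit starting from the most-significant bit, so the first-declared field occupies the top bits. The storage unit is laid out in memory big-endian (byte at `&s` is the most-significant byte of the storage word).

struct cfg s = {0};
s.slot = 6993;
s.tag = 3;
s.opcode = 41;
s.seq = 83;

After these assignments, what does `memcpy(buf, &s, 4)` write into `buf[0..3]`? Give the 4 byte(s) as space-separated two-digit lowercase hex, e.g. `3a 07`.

[18+:14] slot=6993 & 0x3fff = 0x1b51; word=0x6d440000
[14+:4] tag=3 & 0xf = 0x3; word=0x6d44c000
[8+:6] opcode=41 & 0x3f = 0x29; word=0x6d44e900
[0+:8] seq=83 & 0xff = 0x53; word=0x6d44e953
word = 0x6d44e953 → big-endian bytes:
  [0]=0x6d  [1]=0x44  [2]=0xe9  [3]=0x53

6d 44 e9 53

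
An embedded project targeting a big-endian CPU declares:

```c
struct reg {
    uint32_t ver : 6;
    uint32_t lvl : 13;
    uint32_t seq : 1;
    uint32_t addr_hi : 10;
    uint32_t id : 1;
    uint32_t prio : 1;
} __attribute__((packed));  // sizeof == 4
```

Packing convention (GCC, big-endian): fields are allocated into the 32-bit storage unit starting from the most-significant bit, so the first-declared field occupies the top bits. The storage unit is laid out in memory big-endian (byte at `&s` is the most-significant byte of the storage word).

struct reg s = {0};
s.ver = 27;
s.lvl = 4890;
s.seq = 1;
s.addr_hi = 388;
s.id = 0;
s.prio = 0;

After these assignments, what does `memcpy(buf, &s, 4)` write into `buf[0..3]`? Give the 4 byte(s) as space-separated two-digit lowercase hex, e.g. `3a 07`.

6e 63 56 10

ver (6b) val=27 bits=0x1b at bit 26: 0x6c000000
lvl (13b) val=4890 bits=0x131a at bit 13: 0x6e634000
seq (1b) val=1 bits=0x1 at bit 12: 0x6e635000
addr_hi (10b) val=388 bits=0x184 at bit 2: 0x6e635610
id (1b) val=0 bits=0x0 at bit 1: 0x6e635610
prio (1b) val=0 bits=0x0 at bit 0: 0x6e635610
word = 0x6e635610 → big-endian bytes:
  [0]=0x6e  [1]=0x63  [2]=0x56  [3]=0x10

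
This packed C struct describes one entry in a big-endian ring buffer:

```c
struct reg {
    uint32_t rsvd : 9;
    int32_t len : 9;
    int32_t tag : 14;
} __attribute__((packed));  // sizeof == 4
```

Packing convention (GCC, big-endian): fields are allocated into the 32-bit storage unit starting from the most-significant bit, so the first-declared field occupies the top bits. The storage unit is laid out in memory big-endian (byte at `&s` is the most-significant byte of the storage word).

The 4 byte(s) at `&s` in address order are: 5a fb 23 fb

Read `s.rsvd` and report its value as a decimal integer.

[0]=0x5a [1]=0xfb [2]=0x23 [3]=0xfb (big-endian) → word 0x5afb23fb
rsvd [23+:9] = (word>>23) & 0x1ff = 181  ←
len [14+:9] = (word>>14) & 0x1ff = 492
tag [0+:14] = (word>>0) & 0x3fff = 9211

181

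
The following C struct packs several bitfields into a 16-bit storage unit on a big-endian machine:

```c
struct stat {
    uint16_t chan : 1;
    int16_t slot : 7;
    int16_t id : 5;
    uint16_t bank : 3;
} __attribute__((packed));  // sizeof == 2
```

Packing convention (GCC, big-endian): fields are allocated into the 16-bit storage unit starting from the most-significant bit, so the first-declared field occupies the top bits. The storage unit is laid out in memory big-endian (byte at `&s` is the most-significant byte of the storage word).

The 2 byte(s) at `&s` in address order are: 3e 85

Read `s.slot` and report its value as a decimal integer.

62

[0]=0x3e [1]=0x85 (big-endian) → word 0x3e85
chan:1 @ bit 15 → (0x3e85>>15)&0x1 = 0x0
slot:7 @ bit 8 → (0x3e85>>8)&0x7f = 0x3e  ←
id:5 @ bit 3 → (0x3e85>>3)&0x1f = 0x10
bank:3 @ bit 0 → (0x3e85>>0)&0x7 = 0x5
slot signed 7b, MSB=0: value = 62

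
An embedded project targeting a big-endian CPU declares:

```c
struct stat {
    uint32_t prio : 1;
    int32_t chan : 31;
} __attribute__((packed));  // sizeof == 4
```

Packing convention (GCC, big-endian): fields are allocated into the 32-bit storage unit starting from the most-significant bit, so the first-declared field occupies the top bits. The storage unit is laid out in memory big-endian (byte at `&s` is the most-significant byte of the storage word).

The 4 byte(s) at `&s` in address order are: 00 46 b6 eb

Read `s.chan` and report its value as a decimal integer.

4634347

[0]=0x00 [1]=0x46 [2]=0xb6 [3]=0xeb (big-endian) → word 0x0046b6eb
prio:1 @ bit 31 → (0x0046b6eb>>31)&0x1 = 0x0
chan:31 @ bit 0 → (0x0046b6eb>>0)&0x7fffffff = 0x46b6eb  ←
chan signed 31b, MSB=0: value = 4634347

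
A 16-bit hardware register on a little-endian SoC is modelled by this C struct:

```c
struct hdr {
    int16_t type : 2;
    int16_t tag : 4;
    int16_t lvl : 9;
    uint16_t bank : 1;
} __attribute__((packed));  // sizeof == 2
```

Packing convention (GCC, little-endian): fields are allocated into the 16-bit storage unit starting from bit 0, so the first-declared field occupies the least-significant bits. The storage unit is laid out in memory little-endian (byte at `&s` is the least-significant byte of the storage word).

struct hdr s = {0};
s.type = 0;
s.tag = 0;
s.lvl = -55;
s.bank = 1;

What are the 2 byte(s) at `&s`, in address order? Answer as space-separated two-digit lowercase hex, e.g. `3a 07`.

[0+:2] type=0 & 0x3 = 0x0; word=0x0000
[2+:4] tag=0 & 0xf = 0x0; word=0x0000
[6+:9] lvl=-55 & 0x1ff = 0x1c9; word=0x7240
[15+:1] bank=1 & 0x1 = 0x1; word=0xf240
word = 0xf240 → little-endian bytes:
  [0]=0x40  [1]=0xf2

40 f2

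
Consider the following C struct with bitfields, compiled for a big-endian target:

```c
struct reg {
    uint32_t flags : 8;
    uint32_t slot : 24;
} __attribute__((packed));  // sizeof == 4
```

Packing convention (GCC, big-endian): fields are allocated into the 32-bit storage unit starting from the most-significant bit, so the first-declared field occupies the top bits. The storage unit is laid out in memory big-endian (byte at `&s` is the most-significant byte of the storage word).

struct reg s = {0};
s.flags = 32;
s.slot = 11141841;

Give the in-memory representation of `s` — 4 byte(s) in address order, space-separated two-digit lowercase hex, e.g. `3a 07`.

flags:8 = 32 → 0x20 << 24 → word 0x20000000
slot:24 = 11141841 → 0xaa02d1 << 0 → word 0x20aa02d1
word = 0x20aa02d1 → big-endian bytes:
  [0]=0x20  [1]=0xaa  [2]=0x02  [3]=0xd1

20 aa 02 d1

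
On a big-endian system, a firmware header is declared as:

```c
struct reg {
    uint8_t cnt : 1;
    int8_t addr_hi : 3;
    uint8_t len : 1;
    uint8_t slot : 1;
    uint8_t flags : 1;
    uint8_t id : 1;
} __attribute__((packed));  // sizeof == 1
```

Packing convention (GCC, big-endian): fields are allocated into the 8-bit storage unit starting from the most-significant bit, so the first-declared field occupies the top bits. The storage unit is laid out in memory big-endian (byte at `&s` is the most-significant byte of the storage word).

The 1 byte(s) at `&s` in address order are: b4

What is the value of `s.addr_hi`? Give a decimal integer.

3

[0]=0xb4 (big-endian) → word 0xb4
cnt [7+:1] = (word>>7) & 0x1 = 1
addr_hi [4+:3] = (word>>4) & 0x7 = 3  ←
len [3+:1] = (word>>3) & 0x1 = 0
slot [2+:1] = (word>>2) & 0x1 = 1
flags [1+:1] = (word>>1) & 0x1 = 0
id [0+:1] = (word>>0) & 0x1 = 0
addr_hi signed 3b, MSB=0: value = 3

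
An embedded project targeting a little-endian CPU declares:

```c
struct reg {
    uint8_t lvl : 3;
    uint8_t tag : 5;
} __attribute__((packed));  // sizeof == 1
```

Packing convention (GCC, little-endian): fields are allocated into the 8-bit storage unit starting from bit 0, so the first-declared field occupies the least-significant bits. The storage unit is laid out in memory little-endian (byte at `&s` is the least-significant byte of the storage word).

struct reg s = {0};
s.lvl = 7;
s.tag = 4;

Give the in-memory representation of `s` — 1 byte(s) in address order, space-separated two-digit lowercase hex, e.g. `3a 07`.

[0+:3] lvl=7 & 0x7 = 0x7; word=0x07
[3+:5] tag=4 & 0x1f = 0x4; word=0x27
word = 0x27 → little-endian bytes:
  [0]=0x27

27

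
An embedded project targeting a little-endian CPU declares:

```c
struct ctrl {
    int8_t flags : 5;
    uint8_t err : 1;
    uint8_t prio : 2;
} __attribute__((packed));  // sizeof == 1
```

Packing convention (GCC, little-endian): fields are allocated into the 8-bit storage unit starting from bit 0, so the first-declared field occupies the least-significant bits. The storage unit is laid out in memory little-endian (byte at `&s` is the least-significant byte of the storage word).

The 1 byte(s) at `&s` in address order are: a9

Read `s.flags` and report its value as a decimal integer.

9

[0]=0xa9 (little-endian) → word 0xa9
flags [0+:5] = (word>>0) & 0x1f = 9  ←
err [5+:1] = (word>>5) & 0x1 = 1
prio [6+:2] = (word>>6) & 0x3 = 2
flags signed 5b, MSB=0: value = 9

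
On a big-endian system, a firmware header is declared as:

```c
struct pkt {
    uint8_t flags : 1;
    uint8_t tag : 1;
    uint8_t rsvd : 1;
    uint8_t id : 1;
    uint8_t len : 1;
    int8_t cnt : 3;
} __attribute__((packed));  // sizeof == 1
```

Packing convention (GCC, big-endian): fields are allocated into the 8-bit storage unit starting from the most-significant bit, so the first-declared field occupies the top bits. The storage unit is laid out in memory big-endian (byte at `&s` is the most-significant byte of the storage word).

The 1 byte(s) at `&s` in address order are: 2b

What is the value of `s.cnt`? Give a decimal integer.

3

[0]=0x2b (big-endian) → word 0x2b
flags:1 @ bit 7 → (0x2b>>7)&0x1 = 0x0
tag:1 @ bit 6 → (0x2b>>6)&0x1 = 0x0
rsvd:1 @ bit 5 → (0x2b>>5)&0x1 = 0x1
id:1 @ bit 4 → (0x2b>>4)&0x1 = 0x0
len:1 @ bit 3 → (0x2b>>3)&0x1 = 0x1
cnt:3 @ bit 0 → (0x2b>>0)&0x7 = 0x3  ←
cnt signed 3b, MSB=0: value = 3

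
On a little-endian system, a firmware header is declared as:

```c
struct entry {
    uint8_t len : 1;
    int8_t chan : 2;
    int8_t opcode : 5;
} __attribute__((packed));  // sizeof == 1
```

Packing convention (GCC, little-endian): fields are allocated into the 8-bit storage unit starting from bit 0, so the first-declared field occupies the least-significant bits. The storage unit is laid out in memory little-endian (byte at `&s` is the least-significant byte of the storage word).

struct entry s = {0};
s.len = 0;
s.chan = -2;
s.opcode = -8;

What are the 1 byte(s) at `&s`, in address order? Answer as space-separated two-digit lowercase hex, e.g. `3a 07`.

[0+:1] len=0 & 0x1 = 0x0; word=0x00
[1+:2] chan=-2 & 0x3 = 0x2; word=0x04
[3+:5] opcode=-8 & 0x1f = 0x18; word=0xc4
word = 0xc4 → little-endian bytes:
  [0]=0xc4

c4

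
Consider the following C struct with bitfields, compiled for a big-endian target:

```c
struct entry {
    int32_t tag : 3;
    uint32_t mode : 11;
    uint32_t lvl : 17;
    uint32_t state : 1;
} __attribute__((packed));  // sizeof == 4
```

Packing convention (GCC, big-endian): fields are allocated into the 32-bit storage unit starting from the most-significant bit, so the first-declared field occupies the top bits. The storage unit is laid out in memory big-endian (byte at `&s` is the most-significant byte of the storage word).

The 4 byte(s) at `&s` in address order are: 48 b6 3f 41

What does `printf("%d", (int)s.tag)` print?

2

[0]=0x48 [1]=0xb6 [2]=0x3f [3]=0x41 (big-endian) → word 0x48b63f41
tag:3 @ bit 29 → (0x48b63f41>>29)&0x7 = 0x2  ←
mode:11 @ bit 18 → (0x48b63f41>>18)&0x7ff = 0x22d
lvl:17 @ bit 1 → (0x48b63f41>>1)&0x1ffff = 0x11fa0
state:1 @ bit 0 → (0x48b63f41>>0)&0x1 = 0x1
tag signed 3b, MSB=0: value = 2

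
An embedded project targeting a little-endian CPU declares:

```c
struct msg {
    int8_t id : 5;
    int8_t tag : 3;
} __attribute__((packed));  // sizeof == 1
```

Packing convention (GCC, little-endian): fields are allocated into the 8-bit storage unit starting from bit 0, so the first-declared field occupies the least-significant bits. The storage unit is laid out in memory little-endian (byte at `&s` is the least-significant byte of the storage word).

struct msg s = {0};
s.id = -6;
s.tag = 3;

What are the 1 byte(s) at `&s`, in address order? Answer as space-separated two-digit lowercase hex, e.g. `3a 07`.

7a

id (5b) val=-6 bits=0x1a at bit 0: 0x1a
tag (3b) val=3 bits=0x3 at bit 5: 0x7a
word = 0x7a → little-endian bytes:
  [0]=0x7a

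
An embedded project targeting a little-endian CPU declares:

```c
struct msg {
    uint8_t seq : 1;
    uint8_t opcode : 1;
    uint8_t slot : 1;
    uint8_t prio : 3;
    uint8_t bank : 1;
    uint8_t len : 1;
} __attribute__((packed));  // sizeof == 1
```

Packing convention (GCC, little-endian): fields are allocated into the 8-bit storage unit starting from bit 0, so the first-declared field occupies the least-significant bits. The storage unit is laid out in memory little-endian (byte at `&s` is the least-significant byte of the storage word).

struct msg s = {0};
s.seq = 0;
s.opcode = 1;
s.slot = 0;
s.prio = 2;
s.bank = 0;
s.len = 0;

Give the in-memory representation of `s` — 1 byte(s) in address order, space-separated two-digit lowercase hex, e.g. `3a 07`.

12

seq:1 = 0 → 0x0 << 0 → word 0x00
opcode:1 = 1 → 0x1 << 1 → word 0x02
slot:1 = 0 → 0x0 << 2 → word 0x02
prio:3 = 2 → 0x2 << 3 → word 0x12
bank:1 = 0 → 0x0 << 6 → word 0x12
len:1 = 0 → 0x0 << 7 → word 0x12
word = 0x12 → little-endian bytes:
  [0]=0x12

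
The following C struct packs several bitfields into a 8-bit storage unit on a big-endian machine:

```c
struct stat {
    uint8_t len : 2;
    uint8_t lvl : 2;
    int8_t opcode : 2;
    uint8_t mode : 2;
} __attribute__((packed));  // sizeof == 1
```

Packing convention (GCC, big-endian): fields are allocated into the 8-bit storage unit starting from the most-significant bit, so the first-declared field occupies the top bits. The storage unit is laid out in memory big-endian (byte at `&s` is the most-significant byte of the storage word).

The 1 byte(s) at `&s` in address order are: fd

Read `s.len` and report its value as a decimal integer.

[0]=0xfd (big-endian) → word 0xfd
len:2 @ bit 6 → (0xfd>>6)&0x3 = 0x3  ←
lvl:2 @ bit 4 → (0xfd>>4)&0x3 = 0x3
opcode:2 @ bit 2 → (0xfd>>2)&0x3 = 0x3
mode:2 @ bit 0 → (0xfd>>0)&0x3 = 0x1

3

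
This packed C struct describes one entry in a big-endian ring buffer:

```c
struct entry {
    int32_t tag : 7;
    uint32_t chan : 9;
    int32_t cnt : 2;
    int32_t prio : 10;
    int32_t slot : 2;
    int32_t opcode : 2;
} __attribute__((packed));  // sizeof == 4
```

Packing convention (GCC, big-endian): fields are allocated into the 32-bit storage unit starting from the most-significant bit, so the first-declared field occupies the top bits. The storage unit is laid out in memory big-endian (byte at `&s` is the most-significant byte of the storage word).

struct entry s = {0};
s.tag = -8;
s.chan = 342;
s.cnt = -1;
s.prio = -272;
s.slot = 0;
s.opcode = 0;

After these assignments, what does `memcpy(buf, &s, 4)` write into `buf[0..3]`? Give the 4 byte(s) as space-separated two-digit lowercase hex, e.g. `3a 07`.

tag (7b) val=-8 bits=0x78 at bit 25: 0xf0000000
chan (9b) val=342 bits=0x156 at bit 16: 0xf1560000
cnt (2b) val=-1 bits=0x3 at bit 14: 0xf156c000
prio (10b) val=-272 bits=0x2f0 at bit 4: 0xf156ef00
slot (2b) val=0 bits=0x0 at bit 2: 0xf156ef00
opcode (2b) val=0 bits=0x0 at bit 0: 0xf156ef00
word = 0xf156ef00 → big-endian bytes:
  [0]=0xf1  [1]=0x56  [2]=0xef  [3]=0x00

f1 56 ef 00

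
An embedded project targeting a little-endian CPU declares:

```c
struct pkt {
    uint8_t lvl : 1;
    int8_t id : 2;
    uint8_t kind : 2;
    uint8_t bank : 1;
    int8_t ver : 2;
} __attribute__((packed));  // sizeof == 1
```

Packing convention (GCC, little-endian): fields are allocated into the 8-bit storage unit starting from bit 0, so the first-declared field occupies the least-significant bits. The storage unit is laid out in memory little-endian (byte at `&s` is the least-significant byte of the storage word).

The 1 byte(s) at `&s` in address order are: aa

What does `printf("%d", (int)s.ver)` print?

-2

[0]=0xaa (little-endian) → word 0xaa
lvl:1 @ bit 0 → (0xaa>>0)&0x1 = 0x0
id:2 @ bit 1 → (0xaa>>1)&0x3 = 0x1
kind:2 @ bit 3 → (0xaa>>3)&0x3 = 0x1
bank:1 @ bit 5 → (0xaa>>5)&0x1 = 0x1
ver:2 @ bit 6 → (0xaa>>6)&0x3 = 0x2  ←
ver signed 2b, MSB=1: 2 - 4 = -2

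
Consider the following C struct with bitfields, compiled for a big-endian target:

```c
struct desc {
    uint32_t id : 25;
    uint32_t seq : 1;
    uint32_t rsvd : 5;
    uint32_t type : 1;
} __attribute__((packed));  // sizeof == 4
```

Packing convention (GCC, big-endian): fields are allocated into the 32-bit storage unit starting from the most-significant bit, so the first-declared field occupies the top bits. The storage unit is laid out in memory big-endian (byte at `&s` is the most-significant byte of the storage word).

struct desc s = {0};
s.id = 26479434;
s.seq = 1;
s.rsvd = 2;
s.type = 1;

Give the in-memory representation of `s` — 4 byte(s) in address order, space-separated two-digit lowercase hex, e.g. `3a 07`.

ca 05 a5 45

id:25 = 26479434 → 0x1940b4a << 7 → word 0xca05a500
seq:1 = 1 → 0x1 << 6 → word 0xca05a540
rsvd:5 = 2 → 0x2 << 1 → word 0xca05a544
type:1 = 1 → 0x1 << 0 → word 0xca05a545
word = 0xca05a545 → big-endian bytes:
  [0]=0xca  [1]=0x05  [2]=0xa5  [3]=0x45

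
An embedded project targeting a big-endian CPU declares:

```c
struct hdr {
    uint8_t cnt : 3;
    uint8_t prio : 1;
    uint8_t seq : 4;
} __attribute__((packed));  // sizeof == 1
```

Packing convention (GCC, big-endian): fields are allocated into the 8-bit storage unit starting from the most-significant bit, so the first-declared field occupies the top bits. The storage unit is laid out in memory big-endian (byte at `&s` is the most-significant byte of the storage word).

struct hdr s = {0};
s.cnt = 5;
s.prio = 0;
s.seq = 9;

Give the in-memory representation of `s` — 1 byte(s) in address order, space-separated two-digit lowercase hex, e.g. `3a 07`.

a9

cnt (3b) val=5 bits=0x5 at bit 5: 0xa0
prio (1b) val=0 bits=0x0 at bit 4: 0xa0
seq (4b) val=9 bits=0x9 at bit 0: 0xa9
word = 0xa9 → big-endian bytes:
  [0]=0xa9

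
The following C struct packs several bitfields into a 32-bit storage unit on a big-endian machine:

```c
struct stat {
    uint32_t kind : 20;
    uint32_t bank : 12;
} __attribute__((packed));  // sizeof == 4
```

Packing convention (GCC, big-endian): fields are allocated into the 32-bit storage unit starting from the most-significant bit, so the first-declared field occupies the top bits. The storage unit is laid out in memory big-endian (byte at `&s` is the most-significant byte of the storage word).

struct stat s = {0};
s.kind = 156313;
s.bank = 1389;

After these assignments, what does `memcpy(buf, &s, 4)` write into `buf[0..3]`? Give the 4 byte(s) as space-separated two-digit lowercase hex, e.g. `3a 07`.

kind:20 = 156313 → 0x26299 << 12 → word 0x26299000
bank:12 = 1389 → 0x56d << 0 → word 0x2629956d
word = 0x2629956d → big-endian bytes:
  [0]=0x26  [1]=0x29  [2]=0x95  [3]=0x6d

26 29 95 6d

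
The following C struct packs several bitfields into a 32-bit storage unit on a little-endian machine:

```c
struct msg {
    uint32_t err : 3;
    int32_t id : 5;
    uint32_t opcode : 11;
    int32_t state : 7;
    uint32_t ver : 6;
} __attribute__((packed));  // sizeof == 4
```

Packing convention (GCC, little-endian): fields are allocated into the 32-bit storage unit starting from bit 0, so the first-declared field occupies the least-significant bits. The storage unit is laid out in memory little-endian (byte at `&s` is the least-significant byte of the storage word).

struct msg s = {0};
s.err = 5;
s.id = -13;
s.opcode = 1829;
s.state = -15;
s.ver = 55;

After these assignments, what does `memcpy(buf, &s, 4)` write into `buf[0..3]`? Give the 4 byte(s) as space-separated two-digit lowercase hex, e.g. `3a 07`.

err (3b) val=5 bits=0x5 at bit 0: 0x00000005
id (5b) val=-13 bits=0x13 at bit 3: 0x0000009d
opcode (11b) val=1829 bits=0x725 at bit 8: 0x0007259d
state (7b) val=-15 bits=0x71 at bit 19: 0x038f259d
ver (6b) val=55 bits=0x37 at bit 26: 0xdf8f259d
word = 0xdf8f259d → little-endian bytes:
  [0]=0x9d  [1]=0x25  [2]=0x8f  [3]=0xdf

9d 25 8f df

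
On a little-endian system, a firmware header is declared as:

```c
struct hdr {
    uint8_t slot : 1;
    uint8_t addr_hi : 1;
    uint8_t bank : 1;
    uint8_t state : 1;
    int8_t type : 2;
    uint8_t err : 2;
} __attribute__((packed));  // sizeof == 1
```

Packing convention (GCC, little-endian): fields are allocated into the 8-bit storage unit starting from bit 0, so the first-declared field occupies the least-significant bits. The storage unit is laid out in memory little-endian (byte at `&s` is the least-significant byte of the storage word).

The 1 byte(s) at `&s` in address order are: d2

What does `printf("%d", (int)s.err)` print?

[0]=0xd2 (little-endian) → word 0xd2
slot [0+:1] = (word>>0) & 0x1 = 0
addr_hi [1+:1] = (word>>1) & 0x1 = 1
bank [2+:1] = (word>>2) & 0x1 = 0
state [3+:1] = (word>>3) & 0x1 = 0
type [4+:2] = (word>>4) & 0x3 = 1
err [6+:2] = (word>>6) & 0x3 = 3  ←

3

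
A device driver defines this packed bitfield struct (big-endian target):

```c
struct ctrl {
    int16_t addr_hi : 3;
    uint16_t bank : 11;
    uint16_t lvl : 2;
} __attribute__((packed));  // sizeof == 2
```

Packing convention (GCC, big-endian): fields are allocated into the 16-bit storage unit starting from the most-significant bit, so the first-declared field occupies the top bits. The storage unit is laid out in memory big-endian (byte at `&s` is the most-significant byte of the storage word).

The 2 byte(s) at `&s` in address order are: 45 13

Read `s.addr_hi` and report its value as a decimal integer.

[0]=0x45 [1]=0x13 (big-endian) → word 0x4513
addr_hi [13+:3] = (word>>13) & 0x7 = 2  ←
bank [2+:11] = (word>>2) & 0x7ff = 324
lvl [0+:2] = (word>>0) & 0x3 = 3
addr_hi signed 3b, MSB=0: value = 2

2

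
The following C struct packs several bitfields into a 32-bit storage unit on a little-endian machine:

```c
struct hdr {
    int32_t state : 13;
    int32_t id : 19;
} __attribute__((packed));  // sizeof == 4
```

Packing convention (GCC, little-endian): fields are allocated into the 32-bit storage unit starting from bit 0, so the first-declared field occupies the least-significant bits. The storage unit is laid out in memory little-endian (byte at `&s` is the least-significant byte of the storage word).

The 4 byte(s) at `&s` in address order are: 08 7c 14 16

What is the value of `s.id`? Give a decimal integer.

45219

[0]=0x08 [1]=0x7c [2]=0x14 [3]=0x16 (little-endian) → word 0x16147c08
state:13 @ bit 0 → (0x16147c08>>0)&0x1fff = 0x1c08
id:19 @ bit 13 → (0x16147c08>>13)&0x7ffff = 0xb0a3  ←
id signed 19b, MSB=0: value = 45219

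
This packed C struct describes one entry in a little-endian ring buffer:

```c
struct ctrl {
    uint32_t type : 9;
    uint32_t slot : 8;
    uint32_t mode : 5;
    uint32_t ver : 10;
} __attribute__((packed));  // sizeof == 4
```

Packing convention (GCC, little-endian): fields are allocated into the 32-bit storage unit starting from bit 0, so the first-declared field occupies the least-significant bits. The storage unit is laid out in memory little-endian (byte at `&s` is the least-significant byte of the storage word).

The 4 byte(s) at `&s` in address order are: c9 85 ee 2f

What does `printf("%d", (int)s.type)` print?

[0]=0xc9 [1]=0x85 [2]=0xee [3]=0x2f (little-endian) → word 0x2fee85c9
type [0+:9] = (word>>0) & 0x1ff = 457  ←
slot [9+:8] = (word>>9) & 0xff = 66
mode [17+:5] = (word>>17) & 0x1f = 23
ver [22+:10] = (word>>22) & 0x3ff = 191

457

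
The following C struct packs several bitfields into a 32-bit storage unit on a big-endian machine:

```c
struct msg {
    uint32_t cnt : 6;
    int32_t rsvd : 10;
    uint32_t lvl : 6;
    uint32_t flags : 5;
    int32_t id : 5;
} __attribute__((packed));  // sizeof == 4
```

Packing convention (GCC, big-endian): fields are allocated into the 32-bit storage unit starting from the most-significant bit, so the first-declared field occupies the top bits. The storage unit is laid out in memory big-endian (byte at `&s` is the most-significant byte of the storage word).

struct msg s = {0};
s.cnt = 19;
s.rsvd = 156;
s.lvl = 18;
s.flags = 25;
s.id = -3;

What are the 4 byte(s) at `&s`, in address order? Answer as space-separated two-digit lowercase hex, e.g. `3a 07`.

cnt:6 = 19 → 0x13 << 26 → word 0x4c000000
rsvd:10 = 156 → 0x9c << 16 → word 0x4c9c0000
lvl:6 = 18 → 0x12 << 10 → word 0x4c9c4800
flags:5 = 25 → 0x19 << 5 → word 0x4c9c4b20
id:5 = -3 → 0x1d << 0 → word 0x4c9c4b3d
word = 0x4c9c4b3d → big-endian bytes:
  [0]=0x4c  [1]=0x9c  [2]=0x4b  [3]=0x3d

4c 9c 4b 3d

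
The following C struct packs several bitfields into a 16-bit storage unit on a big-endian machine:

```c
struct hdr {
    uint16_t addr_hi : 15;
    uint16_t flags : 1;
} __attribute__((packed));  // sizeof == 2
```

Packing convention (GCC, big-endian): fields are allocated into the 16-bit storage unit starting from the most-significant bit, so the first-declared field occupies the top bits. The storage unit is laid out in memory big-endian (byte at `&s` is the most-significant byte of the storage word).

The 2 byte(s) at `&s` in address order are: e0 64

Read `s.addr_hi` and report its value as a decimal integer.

[0]=0xe0 [1]=0x64 (big-endian) → word 0xe064
addr_hi:15 @ bit 1 → (0xe064>>1)&0x7fff = 0x7032  ←
flags:1 @ bit 0 → (0xe064>>0)&0x1 = 0x0

28722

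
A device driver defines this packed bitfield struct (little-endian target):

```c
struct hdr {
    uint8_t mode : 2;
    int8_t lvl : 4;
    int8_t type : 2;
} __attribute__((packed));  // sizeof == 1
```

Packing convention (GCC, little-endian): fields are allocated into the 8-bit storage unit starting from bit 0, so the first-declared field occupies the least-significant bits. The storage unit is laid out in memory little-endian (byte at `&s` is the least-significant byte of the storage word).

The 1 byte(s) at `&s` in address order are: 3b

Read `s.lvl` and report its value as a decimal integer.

[0]=0x3b (little-endian) → word 0x3b
mode:2 @ bit 0 → (0x3b>>0)&0x3 = 0x3
lvl:4 @ bit 2 → (0x3b>>2)&0xf = 0xe  ←
type:2 @ bit 6 → (0x3b>>6)&0x3 = 0x0
lvl signed 4b, MSB=1: 14 - 16 = -2

-2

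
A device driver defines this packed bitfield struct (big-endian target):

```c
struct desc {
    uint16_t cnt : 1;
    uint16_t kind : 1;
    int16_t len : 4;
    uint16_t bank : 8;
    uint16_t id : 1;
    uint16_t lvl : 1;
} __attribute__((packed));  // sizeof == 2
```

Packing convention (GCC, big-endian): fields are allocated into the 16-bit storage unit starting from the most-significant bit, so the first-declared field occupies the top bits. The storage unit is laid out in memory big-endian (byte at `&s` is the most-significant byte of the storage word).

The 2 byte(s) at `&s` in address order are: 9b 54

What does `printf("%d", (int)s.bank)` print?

213

[0]=0x9b [1]=0x54 (big-endian) → word 0x9b54
cnt:1 @ bit 15 → (0x9b54>>15)&0x1 = 0x1
kind:1 @ bit 14 → (0x9b54>>14)&0x1 = 0x0
len:4 @ bit 10 → (0x9b54>>10)&0xf = 0x6
bank:8 @ bit 2 → (0x9b54>>2)&0xff = 0xd5  ←
id:1 @ bit 1 → (0x9b54>>1)&0x1 = 0x0
lvl:1 @ bit 0 → (0x9b54>>0)&0x1 = 0x0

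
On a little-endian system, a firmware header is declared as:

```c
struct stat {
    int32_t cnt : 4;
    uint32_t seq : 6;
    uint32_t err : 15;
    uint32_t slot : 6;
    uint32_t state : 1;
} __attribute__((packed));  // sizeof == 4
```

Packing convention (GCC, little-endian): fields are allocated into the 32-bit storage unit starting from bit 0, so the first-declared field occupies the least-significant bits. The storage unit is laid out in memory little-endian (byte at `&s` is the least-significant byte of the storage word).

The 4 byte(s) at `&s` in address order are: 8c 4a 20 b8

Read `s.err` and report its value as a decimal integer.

[0]=0x8c [1]=0x4a [2]=0x20 [3]=0xb8 (little-endian) → word 0xb8204a8c
cnt [0+:4] = (word>>0) & 0xf = 12
seq [4+:6] = (word>>4) & 0x3f = 40
err [10+:15] = (word>>10) & 0x7fff = 2066  ←
slot [25+:6] = (word>>25) & 0x3f = 28
state [31+:1] = (word>>31) & 0x1 = 1

2066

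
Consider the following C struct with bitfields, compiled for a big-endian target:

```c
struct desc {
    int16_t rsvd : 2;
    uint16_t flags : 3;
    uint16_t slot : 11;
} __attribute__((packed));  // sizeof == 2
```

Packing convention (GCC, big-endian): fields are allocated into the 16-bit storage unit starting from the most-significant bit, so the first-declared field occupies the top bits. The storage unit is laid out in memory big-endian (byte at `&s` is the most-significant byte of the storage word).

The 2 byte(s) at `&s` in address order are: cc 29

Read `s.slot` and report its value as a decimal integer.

1065

[0]=0xcc [1]=0x29 (big-endian) → word 0xcc29
rsvd:2 @ bit 14 → (0xcc29>>14)&0x3 = 0x3
flags:3 @ bit 11 → (0xcc29>>11)&0x7 = 0x1
slot:11 @ bit 0 → (0xcc29>>0)&0x7ff = 0x429  ←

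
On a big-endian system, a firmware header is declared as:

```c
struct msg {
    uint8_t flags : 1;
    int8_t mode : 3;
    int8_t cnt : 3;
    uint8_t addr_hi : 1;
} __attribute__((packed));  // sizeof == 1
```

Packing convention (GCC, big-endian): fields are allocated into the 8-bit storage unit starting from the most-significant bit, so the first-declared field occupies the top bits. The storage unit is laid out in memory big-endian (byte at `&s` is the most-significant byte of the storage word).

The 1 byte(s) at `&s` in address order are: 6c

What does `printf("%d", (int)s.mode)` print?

[0]=0x6c (big-endian) → word 0x6c
flags [7+:1] = (word>>7) & 0x1 = 0
mode [4+:3] = (word>>4) & 0x7 = 6  ←
cnt [1+:3] = (word>>1) & 0x7 = 6
addr_hi [0+:1] = (word>>0) & 0x1 = 0
mode signed 3b, MSB=1: 6 - 8 = -2

-2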